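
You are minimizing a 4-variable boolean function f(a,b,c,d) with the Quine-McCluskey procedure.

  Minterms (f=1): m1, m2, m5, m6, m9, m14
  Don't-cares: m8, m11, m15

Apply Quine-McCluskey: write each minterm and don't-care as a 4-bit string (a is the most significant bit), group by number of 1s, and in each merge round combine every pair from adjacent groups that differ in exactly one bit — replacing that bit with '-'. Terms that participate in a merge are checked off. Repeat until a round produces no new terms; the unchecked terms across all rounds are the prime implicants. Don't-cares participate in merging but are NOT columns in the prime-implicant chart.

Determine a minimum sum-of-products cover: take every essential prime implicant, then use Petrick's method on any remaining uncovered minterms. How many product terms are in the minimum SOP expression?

4

size-2^0 implicants → 0001(✓)  0010(✓)  0101(✓)  0110(✓)  1000(✓)  1001(✓)  1011(✓)  1110(✓)  1111(✓)
size-2^1 implicants → -001  -110  0-01  0-10  1-11  10-1  100-  111-
Unchecked terms (primes): -001, -110, 0-01, 0-10, 1-11, 10-1, 100-, 111-
Minterm coverage:
  m1 ⊆ -001,0-01
  m2 ⊆ 0-10 [E]
  m5 ⊆ 0-01 [E]
  m6 ⊆ -110,0-10
  m9 ⊆ -001,10-1,100-
  m14 ⊆ -110,111-
E = {0-01, 0-10}
Petrick residual → -001, -110
Cover = b'c'd + bcd' + a'c'd + a'cd'  |cover|=4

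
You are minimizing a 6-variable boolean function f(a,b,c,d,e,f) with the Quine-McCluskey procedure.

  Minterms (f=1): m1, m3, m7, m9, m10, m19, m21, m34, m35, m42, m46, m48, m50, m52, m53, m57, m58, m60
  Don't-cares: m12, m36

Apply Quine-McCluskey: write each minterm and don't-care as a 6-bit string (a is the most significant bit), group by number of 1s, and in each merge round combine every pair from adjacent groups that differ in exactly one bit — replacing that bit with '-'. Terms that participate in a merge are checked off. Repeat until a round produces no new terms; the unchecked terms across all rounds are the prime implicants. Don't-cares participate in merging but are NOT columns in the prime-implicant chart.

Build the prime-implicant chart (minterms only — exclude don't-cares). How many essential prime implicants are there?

9

[col 0] 000001*, 000011*, 000111*, 001001*, 001010*, 001100, 010011*, 010101*, 100010*, 100011*, 100100*, 101010*, 101110*, 110000*, 110010*, 110100*, 110101*, 111001, 111010*, 111100*
[col 1] -00011, -01010, -10101, 0-0011, 00-001, 000-11, 0000-1, 1-0010*, 1-0100, 1-1010*, 10-010*, 10001-, 101-10, 11-010*, 11-100, 110-00, 1100-0, 11010-
[col 2] 1--010
Prime implicants: -00011, -01010, -10101, 0-0011, 00-001, 000-11, 0000-1, 001100, 1--010, 1-0100, 10001-, 101-10, 11-100, 110-00, 1100-0, 11010-, 111001
PI chart (minterm → PIs covering it):
  1 | 00-001,0000-1
  3 | -00011,0-0011,000-11,0000-1
  7 | 000-11  (sole → essential)
  9 | 00-001  (sole → essential)
  10 | -01010  (sole → essential)
  19 | 0-0011  (sole → essential)
  21 | -10101  (sole → essential)
  34 | 1--010,10001-
  35 | -00011,10001-
  42 | -01010,1--010,101-10
  46 | 101-10  (sole → essential)
  48 | 110-00,1100-0
  50 | 1--010,1100-0
  52 | 1-0100,11-100,110-00,11010-
  53 | -10101,11010-
  57 | 111001  (sole → essential)
  58 | 1--010  (sole → essential)
  60 | 11-100  (sole → essential)
Essential prime implicants: -01010, -10101, 0-0011, 00-001, 000-11, 1--010, 101-10, 11-100, 111001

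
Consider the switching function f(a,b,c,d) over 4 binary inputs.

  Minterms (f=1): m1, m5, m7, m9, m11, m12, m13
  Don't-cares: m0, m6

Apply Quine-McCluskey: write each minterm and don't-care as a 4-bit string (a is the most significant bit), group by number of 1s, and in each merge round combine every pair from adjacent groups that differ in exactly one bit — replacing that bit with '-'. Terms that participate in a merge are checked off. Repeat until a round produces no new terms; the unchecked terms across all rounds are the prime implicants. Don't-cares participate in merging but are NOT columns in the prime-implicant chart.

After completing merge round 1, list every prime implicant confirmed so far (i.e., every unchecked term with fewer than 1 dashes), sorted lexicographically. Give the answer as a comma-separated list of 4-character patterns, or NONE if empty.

NONE

size-2^0 implicants → 0000(✓)  0001(✓)  0101(✓)  0110(✓)  0111(✓)  1001(✓)  1011(✓)  1100(✓)  1101(✓)
size-2^1 implicants → -001(✓)  -101(✓)  0-01(✓)  000-  01-1  011-  1-01(✓)  10-1  110-
size-2^2 implicants → --01
Unchecked terms (primes): --01, 000-, 01-1, 011-, 10-1, 110-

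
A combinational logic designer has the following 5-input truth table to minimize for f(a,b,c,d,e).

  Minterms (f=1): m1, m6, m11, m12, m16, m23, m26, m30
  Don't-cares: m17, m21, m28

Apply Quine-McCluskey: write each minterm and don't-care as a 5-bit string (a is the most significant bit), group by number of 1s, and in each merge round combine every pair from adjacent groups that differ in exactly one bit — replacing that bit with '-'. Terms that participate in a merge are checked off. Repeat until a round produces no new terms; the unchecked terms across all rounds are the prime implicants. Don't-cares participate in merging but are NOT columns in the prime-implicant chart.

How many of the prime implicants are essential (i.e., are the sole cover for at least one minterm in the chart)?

[col 0] 00001*, 00110, 01011, 01100*, 10000*, 10001*, 10101*, 10111*, 11010*, 11100*, 11110*
[col 1] -0001, -1100, 10-01, 1000-, 101-1, 11-10, 111-0
Prime implicants: -0001, -1100, 00110, 01011, 10-01, 1000-, 101-1, 11-10, 111-0
PI chart (minterm → PIs covering it):
  1 | -0001  (sole → essential)
  6 | 00110  (sole → essential)
  11 | 01011  (sole → essential)
  12 | -1100  (sole → essential)
  16 | 1000-  (sole → essential)
  23 | 101-1  (sole → essential)
  26 | 11-10  (sole → essential)
  30 | 11-10,111-0
Essential prime implicants: -0001, -1100, 00110, 01011, 1000-, 101-1, 11-10

7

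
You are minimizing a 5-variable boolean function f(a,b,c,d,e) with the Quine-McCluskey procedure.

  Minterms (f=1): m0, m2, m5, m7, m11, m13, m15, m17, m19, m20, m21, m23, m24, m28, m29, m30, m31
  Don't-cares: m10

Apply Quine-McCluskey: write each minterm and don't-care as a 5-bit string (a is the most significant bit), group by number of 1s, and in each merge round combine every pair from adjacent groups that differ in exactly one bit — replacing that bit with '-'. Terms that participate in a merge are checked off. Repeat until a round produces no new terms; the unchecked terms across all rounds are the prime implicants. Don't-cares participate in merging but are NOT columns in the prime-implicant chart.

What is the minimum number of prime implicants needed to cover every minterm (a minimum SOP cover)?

size-2^0 implicants → 00000(✓)  00010(✓)  00101(✓)  00111(✓)  01010(✓)  01011(✓)  01101(✓)  01111(✓)  10001(✓)  10011(✓)  10100(✓)  10101(✓)  10111(✓)  11000(✓)  11100(✓)  11101(✓)  11110(✓)  11111(✓)
size-2^1 implicants → -0101(✓)  -0111(✓)  -1101(✓)  -1111(✓)  0-010  0-101(✓)  0-111(✓)  000-0  001-1(✓)  01-11  0101-  011-1(✓)  1-100(✓)  1-101(✓)  1-111(✓)  10-01(✓)  10-11(✓)  100-1(✓)  101-1(✓)  1010-(✓)  11-00  111-0(✓)  111-1(✓)  1110-(✓)  1111-(✓)
size-2^2 implicants → --101(✓)  --111(✓)  -01-1(✓)  -11-1(✓)  0-1-1(✓)  1-1-1(✓)  1-10-  10--1  111--
size-2^3 implicants → --1-1
Unchecked terms (primes): --1-1, 0-010, 000-0, 01-11, 0101-, 1-10-, 10--1, 11-00, 111--
Minterm coverage:
  m0 ⊆ 000-0 [E]
  m2 ⊆ 0-010,000-0
  m5 ⊆ --1-1 [E]
  m7 ⊆ --1-1 [E]
  m11 ⊆ 01-11,0101-
  m13 ⊆ --1-1 [E]
  m15 ⊆ --1-1,01-11
  m17 ⊆ 10--1 [E]
  m19 ⊆ 10--1 [E]
  m20 ⊆ 1-10- [E]
  m21 ⊆ --1-1,1-10-,10--1
  m23 ⊆ --1-1,10--1
  m24 ⊆ 11-00 [E]
  m28 ⊆ 1-10-,11-00,111--
  m29 ⊆ --1-1,1-10-,111--
  m30 ⊆ 111-- [E]
  m31 ⊆ --1-1,111--
E = {--1-1, 000-0, 1-10-, 10--1, 11-00, 111--}
Petrick residual → 01-11
Cover = ce + a'b'c'e' + a'bde + acd' + ab'e + abd'e' + abc  |cover|=7

7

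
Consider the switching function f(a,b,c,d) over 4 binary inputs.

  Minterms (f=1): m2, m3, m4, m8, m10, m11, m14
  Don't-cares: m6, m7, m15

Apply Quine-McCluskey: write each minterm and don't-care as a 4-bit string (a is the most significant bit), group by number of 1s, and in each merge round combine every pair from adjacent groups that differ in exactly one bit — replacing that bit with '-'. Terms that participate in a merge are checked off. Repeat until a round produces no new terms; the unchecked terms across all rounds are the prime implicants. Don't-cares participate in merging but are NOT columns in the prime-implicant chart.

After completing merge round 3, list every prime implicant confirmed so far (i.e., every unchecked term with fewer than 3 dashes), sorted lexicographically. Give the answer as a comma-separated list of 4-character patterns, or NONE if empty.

01-0, 10-0

size-2^0 implicants → 0010(✓)  0011(✓)  0100(✓)  0110(✓)  0111(✓)  1000(✓)  1010(✓)  1011(✓)  1110(✓)  1111(✓)
size-2^1 implicants → -010(✓)  -011(✓)  -110(✓)  -111(✓)  0-10(✓)  0-11(✓)  001-(✓)  01-0  011-(✓)  1-10(✓)  1-11(✓)  10-0  101-(✓)  111-(✓)
size-2^2 implicants → --10(✓)  --11(✓)  -01-(✓)  -11-(✓)  0-1-(✓)  1-1-(✓)
size-2^3 implicants → --1-
Unchecked terms (primes): --1-, 01-0, 10-0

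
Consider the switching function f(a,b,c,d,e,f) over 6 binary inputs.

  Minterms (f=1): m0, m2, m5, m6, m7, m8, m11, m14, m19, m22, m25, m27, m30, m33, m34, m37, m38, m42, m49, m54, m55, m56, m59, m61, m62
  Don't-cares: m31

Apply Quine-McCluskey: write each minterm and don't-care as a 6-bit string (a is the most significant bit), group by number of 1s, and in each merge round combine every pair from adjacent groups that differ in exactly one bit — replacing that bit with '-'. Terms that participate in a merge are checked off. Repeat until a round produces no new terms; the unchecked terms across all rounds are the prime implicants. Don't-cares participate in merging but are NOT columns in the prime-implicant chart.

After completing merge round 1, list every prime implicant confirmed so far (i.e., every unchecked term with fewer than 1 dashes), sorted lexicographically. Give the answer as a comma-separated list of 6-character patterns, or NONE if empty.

Round 0: 000000✓ 000010✓ 000101✓ 000110✓ 000111✓ 001000✓ 001011✓ 001110✓ 010011✓ 010110✓ 011001✓ 011011✓ 011110✓ 011111✓ 100001✓ 100010✓ 100101✓ 100110✓ 101010✓ 110001✓ 110110✓ 110111✓ 111000 111011✓ 111101 111110✓
Round 1: -00010✓ -00101 -00110✓ -10110✓ -11011 -11110✓ 0-0110✓ 0-1011 0-1110✓ 00-000 00-110✓ 000-10✓ 0000-0 0001-1 00011- 01-011 01-110✓ 011-11 0110-1 01111- 1-0001 1-0110✓ 10-010 100-01 100-10✓ 11-110✓ 11011-
Round 2: --0110 -00-10 -1-110 0--110
PIs = {--0110, -00-10, -00101, -1-110, -11011, 0--110, 0-1011, 00-000, 0000-0, 0001-1, 00011-, 01-011, 011-11, 0110-1, 01111-, 1-0001, 10-010, 100-01, 11011-, 111000, 111101}

111000, 111101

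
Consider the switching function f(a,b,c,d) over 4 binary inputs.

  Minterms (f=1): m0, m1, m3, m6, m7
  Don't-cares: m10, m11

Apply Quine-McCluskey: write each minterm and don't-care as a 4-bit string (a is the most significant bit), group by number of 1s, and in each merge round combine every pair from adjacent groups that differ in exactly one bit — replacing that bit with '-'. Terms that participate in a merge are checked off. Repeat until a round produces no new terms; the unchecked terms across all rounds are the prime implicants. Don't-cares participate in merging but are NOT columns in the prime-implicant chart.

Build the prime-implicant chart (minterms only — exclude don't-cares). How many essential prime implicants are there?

Round 0: 0000✓ 0001✓ 0011✓ 0110✓ 0111✓ 1010✓ 1011✓
Round 1: -011 0-11 00-1 000- 011- 101-
PIs = {-011, 0-11, 00-1, 000-, 011-, 101-}
Coverage chart:
  m0: 000- ←essential
  m1: 00-1,000-
  m3: -011,0-11,00-1
  m6: 011- ←essential
  m7: 0-11,011-
Essential: 000-, 011-

2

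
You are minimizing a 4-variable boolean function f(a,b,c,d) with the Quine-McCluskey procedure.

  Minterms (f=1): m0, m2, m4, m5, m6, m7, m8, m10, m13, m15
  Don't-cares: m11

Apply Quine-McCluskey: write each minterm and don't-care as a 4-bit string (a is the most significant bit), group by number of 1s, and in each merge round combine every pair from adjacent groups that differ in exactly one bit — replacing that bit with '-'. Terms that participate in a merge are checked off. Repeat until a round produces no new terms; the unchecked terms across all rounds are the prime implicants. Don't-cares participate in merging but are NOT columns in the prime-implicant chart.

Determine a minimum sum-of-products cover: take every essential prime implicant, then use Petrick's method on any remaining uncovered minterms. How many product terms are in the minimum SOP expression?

3

[col 0] 0000*, 0010*, 0100*, 0101*, 0110*, 0111*, 1000*, 1010*, 1011*, 1101*, 1111*
[col 1] -000*, -010*, -101*, -111*, 0-00*, 0-10*, 00-0*, 01-0*, 01-1*, 010-*, 011-*, 1-11, 10-0*, 101-, 11-1*
[col 2] -0-0, -1-1, 0--0, 01--
Prime implicants: -0-0, -1-1, 0--0, 01--, 1-11, 101-
PI chart (minterm → PIs covering it):
  0 | -0-0,0--0
  2 | -0-0,0--0
  4 | 0--0,01--
  5 | -1-1,01--
  6 | 0--0,01--
  7 | -1-1,01--
  8 | -0-0  (sole → essential)
  10 | -0-0,101-
  13 | -1-1  (sole → essential)
  15 | -1-1,1-11
Essential prime implicants: -0-0, -1-1
Petrick residual → 0--0
Minimum SOP uses 3 PIs: b'd' + bd + a'd'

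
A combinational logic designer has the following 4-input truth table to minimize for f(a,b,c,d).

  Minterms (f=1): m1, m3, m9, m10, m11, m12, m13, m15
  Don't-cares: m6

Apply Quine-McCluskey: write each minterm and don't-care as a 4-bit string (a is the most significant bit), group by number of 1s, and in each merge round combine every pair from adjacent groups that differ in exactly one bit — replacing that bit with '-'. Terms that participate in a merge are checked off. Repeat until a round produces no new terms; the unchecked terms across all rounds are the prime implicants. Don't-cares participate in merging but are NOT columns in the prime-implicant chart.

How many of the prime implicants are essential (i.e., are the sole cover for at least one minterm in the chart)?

size-2^0 implicants → 0001(✓)  0011(✓)  0110  1001(✓)  1010(✓)  1011(✓)  1100(✓)  1101(✓)  1111(✓)
size-2^1 implicants → -001(✓)  -011(✓)  00-1(✓)  1-01(✓)  1-11(✓)  10-1(✓)  101-  11-1(✓)  110-
size-2^2 implicants → -0-1  1--1
Unchecked terms (primes): -0-1, 0110, 1--1, 101-, 110-
Minterm coverage:
  m1 ⊆ -0-1 [E]
  m3 ⊆ -0-1 [E]
  m9 ⊆ -0-1,1--1
  m10 ⊆ 101- [E]
  m11 ⊆ -0-1,1--1,101-
  m12 ⊆ 110- [E]
  m13 ⊆ 1--1,110-
  m15 ⊆ 1--1 [E]
E = {-0-1, 1--1, 101-, 110-}

4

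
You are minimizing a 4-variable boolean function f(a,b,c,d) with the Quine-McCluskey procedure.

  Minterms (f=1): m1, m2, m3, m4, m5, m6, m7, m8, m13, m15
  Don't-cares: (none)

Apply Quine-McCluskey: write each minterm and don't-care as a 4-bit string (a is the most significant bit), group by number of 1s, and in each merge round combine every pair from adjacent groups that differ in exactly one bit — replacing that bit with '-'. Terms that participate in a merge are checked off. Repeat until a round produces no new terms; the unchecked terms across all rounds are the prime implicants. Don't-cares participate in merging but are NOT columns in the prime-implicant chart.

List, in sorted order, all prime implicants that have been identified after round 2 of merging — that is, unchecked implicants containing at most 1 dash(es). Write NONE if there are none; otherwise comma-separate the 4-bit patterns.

[col 0] 0001*, 0010*, 0011*, 0100*, 0101*, 0110*, 0111*, 1000, 1101*, 1111*
[col 1] -101*, -111*, 0-01*, 0-10*, 0-11*, 00-1*, 001-*, 01-0*, 01-1*, 010-*, 011-*, 11-1*
[col 2] -1-1, 0--1, 0-1-, 01--
Prime implicants: -1-1, 0--1, 0-1-, 01--, 1000

1000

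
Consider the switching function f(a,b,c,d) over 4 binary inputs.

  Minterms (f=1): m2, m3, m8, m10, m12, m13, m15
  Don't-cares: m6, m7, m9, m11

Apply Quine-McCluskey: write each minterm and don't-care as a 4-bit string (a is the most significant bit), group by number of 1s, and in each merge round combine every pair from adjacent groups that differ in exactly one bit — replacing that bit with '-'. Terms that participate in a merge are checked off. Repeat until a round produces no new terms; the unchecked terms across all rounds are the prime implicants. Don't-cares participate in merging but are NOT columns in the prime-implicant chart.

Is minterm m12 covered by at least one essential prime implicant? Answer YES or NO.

Round 0: 0010✓ 0011✓ 0110✓ 0111✓ 1000✓ 1001✓ 1010✓ 1011✓ 1100✓ 1101✓ 1111✓
Round 1: -010✓ -011✓ -111✓ 0-10✓ 0-11✓ 001-✓ 011-✓ 1-00✓ 1-01✓ 1-11✓ 10-0✓ 10-1✓ 100-✓ 101-✓ 11-1✓ 110-✓
Round 2: --11 -01- 0-1- 1--1 1-0- 10--
PIs = {--11, -01-, 0-1-, 1--1, 1-0-, 10--}
Coverage chart:
  m2: -01-,0-1-
  m3: --11,-01-,0-1-
  m8: 1-0-,10--
  m10: -01-,10--
  m12: 1-0- ←essential
  m13: 1--1,1-0-
  m15: --11,1--1
Essential: 1-0-

YES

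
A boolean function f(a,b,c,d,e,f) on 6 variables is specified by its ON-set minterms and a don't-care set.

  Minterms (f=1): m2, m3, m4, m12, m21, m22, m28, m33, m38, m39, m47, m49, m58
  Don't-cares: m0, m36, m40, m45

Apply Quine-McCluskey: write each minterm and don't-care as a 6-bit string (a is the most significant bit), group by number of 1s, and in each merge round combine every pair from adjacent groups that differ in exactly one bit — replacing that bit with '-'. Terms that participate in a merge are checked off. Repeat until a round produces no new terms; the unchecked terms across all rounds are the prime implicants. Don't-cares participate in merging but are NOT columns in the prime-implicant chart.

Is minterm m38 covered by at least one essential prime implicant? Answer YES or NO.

[col 0] 000000*, 000010*, 000011*, 000100*, 001100*, 010101, 010110, 011100*, 100001*, 100100*, 100110*, 100111*, 101000, 101101*, 101111*, 110001*, 111010
[col 1] -00100, 0-1100, 00-100, 000-00, 0000-0, 00001-, 1-0001, 10-111, 1001-0, 10011-, 1011-1
Prime implicants: -00100, 0-1100, 00-100, 000-00, 0000-0, 00001-, 010101, 010110, 1-0001, 10-111, 1001-0, 10011-, 101000, 1011-1, 111010
PI chart (minterm → PIs covering it):
  2 | 0000-0,00001-
  3 | 00001-  (sole → essential)
  4 | -00100,00-100,000-00
  12 | 0-1100,00-100
  21 | 010101  (sole → essential)
  22 | 010110  (sole → essential)
  28 | 0-1100  (sole → essential)
  33 | 1-0001  (sole → essential)
  38 | 1001-0,10011-
  39 | 10-111,10011-
  47 | 10-111,1011-1
  49 | 1-0001  (sole → essential)
  58 | 111010  (sole → essential)
Essential prime implicants: 0-1100, 00001-, 010101, 010110, 1-0001, 111010

NO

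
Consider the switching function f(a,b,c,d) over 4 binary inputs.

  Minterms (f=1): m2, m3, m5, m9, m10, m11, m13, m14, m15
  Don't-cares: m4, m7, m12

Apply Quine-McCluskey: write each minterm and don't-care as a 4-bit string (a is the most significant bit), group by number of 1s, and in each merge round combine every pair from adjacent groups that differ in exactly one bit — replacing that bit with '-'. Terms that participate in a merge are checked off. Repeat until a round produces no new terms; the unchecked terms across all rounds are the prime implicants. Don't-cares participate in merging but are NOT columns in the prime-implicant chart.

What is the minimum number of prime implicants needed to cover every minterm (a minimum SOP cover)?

4

Round 0: 0010✓ 0011✓ 0100✓ 0101✓ 0111✓ 1001✓ 1010✓ 1011✓ 1100✓ 1101✓ 1110✓ 1111✓
Round 1: -010✓ -011✓ -100✓ -101✓ -111✓ 0-11✓ 001-✓ 01-1✓ 010-✓ 1-01✓ 1-10✓ 1-11✓ 10-1✓ 101-✓ 11-0✓ 11-1✓ 110-✓ 111-✓
Round 2: --11 -01- -1-1 -10- 1--1 1-1- 11--
PIs = {--11, -01-, -1-1, -10-, 1--1, 1-1-, 11--}
Coverage chart:
  m2: -01- ←essential
  m3: --11,-01-
  m5: -1-1,-10-
  m9: 1--1 ←essential
  m10: -01-,1-1-
  m11: --11,-01-,1--1,1-1-
  m13: -1-1,-10-,1--1,11--
  m14: 1-1-,11--
  m15: --11,-1-1,1--1,1-1-,11--
Essential: -01-, 1--1
Petrick residual → -1-1, 1-1-
Min cover (4 terms): b'c + bd + ad + ac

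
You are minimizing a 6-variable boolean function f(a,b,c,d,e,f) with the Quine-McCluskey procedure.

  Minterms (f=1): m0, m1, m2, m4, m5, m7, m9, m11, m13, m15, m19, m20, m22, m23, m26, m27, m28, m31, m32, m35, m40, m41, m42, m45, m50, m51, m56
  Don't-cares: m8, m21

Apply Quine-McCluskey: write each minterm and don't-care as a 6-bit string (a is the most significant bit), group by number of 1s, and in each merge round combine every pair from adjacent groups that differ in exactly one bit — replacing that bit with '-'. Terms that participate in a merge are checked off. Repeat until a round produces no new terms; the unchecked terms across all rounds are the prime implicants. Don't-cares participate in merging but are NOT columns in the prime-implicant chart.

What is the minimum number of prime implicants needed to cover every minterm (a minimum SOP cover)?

size-2^0 implicants → 000000(✓)  000001(✓)  000010(✓)  000100(✓)  000101(✓)  000111(✓)  001000(✓)  001001(✓)  001011(✓)  001101(✓)  001111(✓)  010011(✓)  010100(✓)  010101(✓)  010110(✓)  010111(✓)  011010(✓)  011011(✓)  011100(✓)  011111(✓)  100000(✓)  100011(✓)  101000(✓)  101001(✓)  101010(✓)  101101(✓)  110010(✓)  110011(✓)  111000(✓)
size-2^1 implicants → -00000(✓)  -01000(✓)  -01001(✓)  -01101(✓)  -10011  0-0100(✓)  0-0101(✓)  0-0111(✓)  0-1011(✓)  0-1111(✓)  00-000(✓)  00-001(✓)  00-101(✓)  00-111(✓)  000-00(✓)  000-01(✓)  0000-0  00000-(✓)  0001-1(✓)  00010-(✓)  001-01(✓)  001-11(✓)  0010-1(✓)  00100-(✓)  0011-1(✓)  01-011(✓)  01-100  01-111(✓)  010-11(✓)  0101-0(✓)  0101-1(✓)  01010-(✓)  01011-(✓)  011-11(✓)  01101-  1-0011  1-1000  10-000(✓)  101-01(✓)  1010-0  10100-(✓)  11001-
size-2^2 implicants → -0-000  -01-01  -0100-  0--111  0-01-1  0-010-  0-1-11  00--01  00-00-  00-1-1  000-0-  001--1  01--11  0101--
Unchecked terms (primes): -0-000, -01-01, -0100-, -10011, 0--111, 0-01-1, 0-010-, 0-1-11, 00--01, 00-00-, 00-1-1, 000-0-, 0000-0, 001--1, 01--11, 01-100, 0101--, 01101-, 1-0011, 1-1000, 1010-0, 11001-
Minterm coverage:
  m0 ⊆ -0-000,00-00-,000-0-,0000-0
  m1 ⊆ 00--01,00-00-,000-0-
  m2 ⊆ 0000-0 [E]
  m4 ⊆ 0-010-,000-0-
  m5 ⊆ 0-01-1,0-010-,00--01,00-1-1,000-0-
  m7 ⊆ 0--111,0-01-1,00-1-1
  m9 ⊆ -01-01,-0100-,00--01,00-00-,001--1
  m11 ⊆ 0-1-11,001--1
  m13 ⊆ -01-01,00--01,00-1-1,001--1
  m15 ⊆ 0--111,0-1-11,00-1-1,001--1
  m19 ⊆ -10011,01--11
  m20 ⊆ 0-010-,01-100,0101--
  m22 ⊆ 0101-- [E]
  m23 ⊆ 0--111,0-01-1,01--11,0101--
  m26 ⊆ 01101- [E]
  m27 ⊆ 0-1-11,01--11,01101-
  m28 ⊆ 01-100 [E]
  m31 ⊆ 0--111,0-1-11,01--11
  m32 ⊆ -0-000 [E]
  m35 ⊆ 1-0011 [E]
  m40 ⊆ -0-000,-0100-,1-1000,1010-0
  m41 ⊆ -01-01,-0100-
  m42 ⊆ 1010-0 [E]
  m45 ⊆ -01-01 [E]
  m50 ⊆ 11001- [E]
  m51 ⊆ -10011,1-0011,11001-
  m56 ⊆ 1-1000 [E]
E = {-0-000, -01-01, 0000-0, 01-100, 0101--, 01101-, 1-0011, 1-1000, 1010-0, 11001-}
Petrick residual → -10011, 0--111, 0-1-11, 000-0-
Cover = b'd'e'f' + b'ce'f + bc'd'ef + a'def + a'cef + a'b'c'e' + a'b'c'd'f' + a'bde'f' + a'bc'd + a'bcd'e + ac'd'ef + acd'e'f' + ab'cd'f' + abc'd'e  |cover|=14

14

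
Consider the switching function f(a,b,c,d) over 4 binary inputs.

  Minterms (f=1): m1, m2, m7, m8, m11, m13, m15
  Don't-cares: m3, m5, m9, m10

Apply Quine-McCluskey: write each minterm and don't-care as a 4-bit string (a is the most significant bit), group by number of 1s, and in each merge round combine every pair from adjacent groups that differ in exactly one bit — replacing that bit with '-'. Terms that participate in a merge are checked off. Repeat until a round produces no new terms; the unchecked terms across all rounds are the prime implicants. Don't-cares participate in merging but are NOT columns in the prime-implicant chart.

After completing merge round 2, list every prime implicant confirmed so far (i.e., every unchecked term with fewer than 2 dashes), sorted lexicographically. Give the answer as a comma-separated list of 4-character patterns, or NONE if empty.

NONE

Round 0: 0001✓ 0010✓ 0011✓ 0101✓ 0111✓ 1000✓ 1001✓ 1010✓ 1011✓ 1101✓ 1111✓
Round 1: -001✓ -010✓ -011✓ -101✓ -111✓ 0-01✓ 0-11✓ 00-1✓ 001-✓ 01-1✓ 1-01✓ 1-11✓ 10-0✓ 10-1✓ 100-✓ 101-✓ 11-1✓
Round 2: --01✓ --11✓ -0-1✓ -01- -1-1✓ 0--1✓ 1--1✓ 10--
Round 3: ---1
PIs = {---1, -01-, 10--}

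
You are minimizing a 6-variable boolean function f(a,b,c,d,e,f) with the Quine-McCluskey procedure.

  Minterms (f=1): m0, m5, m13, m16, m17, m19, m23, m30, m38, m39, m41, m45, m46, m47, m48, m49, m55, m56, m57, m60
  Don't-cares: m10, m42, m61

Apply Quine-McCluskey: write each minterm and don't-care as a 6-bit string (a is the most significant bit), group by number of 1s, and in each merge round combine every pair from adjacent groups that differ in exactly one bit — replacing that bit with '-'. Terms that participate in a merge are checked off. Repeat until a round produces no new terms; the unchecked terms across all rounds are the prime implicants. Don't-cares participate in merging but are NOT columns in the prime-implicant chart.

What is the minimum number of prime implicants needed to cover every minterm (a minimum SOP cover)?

size-2^0 implicants → 000000(✓)  000101(✓)  001010(✓)  001101(✓)  010000(✓)  010001(✓)  010011(✓)  010111(✓)  011110  100110(✓)  100111(✓)  101001(✓)  101010(✓)  101101(✓)  101110(✓)  101111(✓)  110000(✓)  110001(✓)  110111(✓)  111000(✓)  111001(✓)  111100(✓)  111101(✓)
size-2^1 implicants → -01010  -01101  -10000(✓)  -10001(✓)  -10111  0-0000  00-101  010-11  0100-1  01000-(✓)  1-0111  1-1001(✓)  1-1101(✓)  10-110(✓)  10-111(✓)  10011-(✓)  101-01(✓)  101-10  1011-1  10111-(✓)  11-000(✓)  11-001(✓)  11000-(✓)  111-00(✓)  111-01(✓)  11100-(✓)  11110-(✓)
size-2^2 implicants → -1000-  1-1-01  10-11-  11-00-  111-0-
Unchecked terms (primes): -01010, -01101, -1000-, -10111, 0-0000, 00-101, 010-11, 0100-1, 011110, 1-0111, 1-1-01, 10-11-, 101-10, 1011-1, 11-00-, 111-0-
Minterm coverage:
  m0 ⊆ 0-0000 [E]
  m5 ⊆ 00-101 [E]
  m13 ⊆ -01101,00-101
  m16 ⊆ -1000-,0-0000
  m17 ⊆ -1000-,0100-1
  m19 ⊆ 010-11,0100-1
  m23 ⊆ -10111,010-11
  m30 ⊆ 011110 [E]
  m38 ⊆ 10-11- [E]
  m39 ⊆ 1-0111,10-11-
  m41 ⊆ 1-1-01 [E]
  m45 ⊆ -01101,1-1-01,1011-1
  m46 ⊆ 10-11-,101-10
  m47 ⊆ 10-11-,1011-1
  m48 ⊆ -1000-,11-00-
  m49 ⊆ -1000-,11-00-
  m55 ⊆ -10111,1-0111
  m56 ⊆ 11-00-,111-0-
  m57 ⊆ 1-1-01,11-00-,111-0-
  m60 ⊆ 111-0- [E]
E = {0-0000, 00-101, 011110, 1-1-01, 10-11-, 111-0-}
Petrick residual → -1000-, -10111, 010-11
Cover = bc'd'e' + bc'def + a'c'd'e'f' + a'b'de'f + a'bc'ef + a'bcdef' + ace'f + ab'de + abce'  |cover|=9

9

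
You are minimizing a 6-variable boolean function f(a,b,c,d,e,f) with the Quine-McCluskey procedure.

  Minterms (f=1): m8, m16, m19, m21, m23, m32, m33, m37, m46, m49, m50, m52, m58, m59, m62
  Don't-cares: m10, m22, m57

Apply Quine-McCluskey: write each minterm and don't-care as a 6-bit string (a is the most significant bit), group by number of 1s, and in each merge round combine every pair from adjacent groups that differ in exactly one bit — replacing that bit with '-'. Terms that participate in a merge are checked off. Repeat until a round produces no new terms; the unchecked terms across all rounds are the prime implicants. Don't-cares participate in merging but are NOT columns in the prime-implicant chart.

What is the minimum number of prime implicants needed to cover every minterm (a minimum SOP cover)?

11

size-2^0 implicants → 001000(✓)  001010(✓)  010000  010011(✓)  010101(✓)  010110(✓)  010111(✓)  100000(✓)  100001(✓)  100101(✓)  101110(✓)  110001(✓)  110010(✓)  110100  111001(✓)  111010(✓)  111011(✓)  111110(✓)
size-2^1 implicants → 0010-0  010-11  0101-1  01011-  1-0001  1-1110  100-01  10000-  11-001  11-010  111-10  1110-1  11101-
Unchecked terms (primes): 0010-0, 010-11, 010000, 0101-1, 01011-, 1-0001, 1-1110, 100-01, 10000-, 11-001, 11-010, 110100, 111-10, 1110-1, 11101-
Minterm coverage:
  m8 ⊆ 0010-0 [E]
  m16 ⊆ 010000 [E]
  m19 ⊆ 010-11 [E]
  m21 ⊆ 0101-1 [E]
  m23 ⊆ 010-11,0101-1,01011-
  m32 ⊆ 10000- [E]
  m33 ⊆ 1-0001,100-01,10000-
  m37 ⊆ 100-01 [E]
  m46 ⊆ 1-1110 [E]
  m49 ⊆ 1-0001,11-001
  m50 ⊆ 11-010 [E]
  m52 ⊆ 110100 [E]
  m58 ⊆ 11-010,111-10,11101-
  m59 ⊆ 1110-1,11101-
  m62 ⊆ 1-1110,111-10
E = {0010-0, 010-11, 010000, 0101-1, 1-1110, 100-01, 10000-, 11-010, 110100}
Petrick residual → 1-0001, 1110-1
Cover = a'b'cd'f' + a'bc'ef + a'bc'd'e'f' + a'bc'df + ac'd'e'f + acdef' + ab'c'e'f + ab'c'd'e' + abd'ef' + abc'de'f' + abcd'f  |cover|=11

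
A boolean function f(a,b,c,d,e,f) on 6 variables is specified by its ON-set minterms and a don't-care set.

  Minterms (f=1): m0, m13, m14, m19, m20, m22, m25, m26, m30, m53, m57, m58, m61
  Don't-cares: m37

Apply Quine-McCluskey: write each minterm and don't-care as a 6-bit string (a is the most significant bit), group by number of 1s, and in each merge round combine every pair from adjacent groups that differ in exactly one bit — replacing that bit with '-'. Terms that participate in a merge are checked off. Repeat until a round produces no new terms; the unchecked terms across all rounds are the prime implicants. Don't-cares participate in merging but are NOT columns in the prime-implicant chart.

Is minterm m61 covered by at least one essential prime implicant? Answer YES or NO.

[col 0] 000000, 001101, 001110*, 010011, 010100*, 010110*, 011001*, 011010*, 011110*, 100101*, 110101*, 111001*, 111010*, 111101*
[col 1] -11001, -11010, 0-1110, 01-110, 0101-0, 011-10, 1-0101, 11-101, 111-01
Prime implicants: -11001, -11010, 0-1110, 000000, 001101, 01-110, 010011, 0101-0, 011-10, 1-0101, 11-101, 111-01
PI chart (minterm → PIs covering it):
  0 | 000000  (sole → essential)
  13 | 001101  (sole → essential)
  14 | 0-1110  (sole → essential)
  19 | 010011  (sole → essential)
  20 | 0101-0  (sole → essential)
  22 | 01-110,0101-0
  25 | -11001  (sole → essential)
  26 | -11010,011-10
  30 | 0-1110,01-110,011-10
  53 | 1-0101,11-101
  57 | -11001,111-01
  58 | -11010  (sole → essential)
  61 | 11-101,111-01
Essential prime implicants: -11001, -11010, 0-1110, 000000, 001101, 010011, 0101-0

NO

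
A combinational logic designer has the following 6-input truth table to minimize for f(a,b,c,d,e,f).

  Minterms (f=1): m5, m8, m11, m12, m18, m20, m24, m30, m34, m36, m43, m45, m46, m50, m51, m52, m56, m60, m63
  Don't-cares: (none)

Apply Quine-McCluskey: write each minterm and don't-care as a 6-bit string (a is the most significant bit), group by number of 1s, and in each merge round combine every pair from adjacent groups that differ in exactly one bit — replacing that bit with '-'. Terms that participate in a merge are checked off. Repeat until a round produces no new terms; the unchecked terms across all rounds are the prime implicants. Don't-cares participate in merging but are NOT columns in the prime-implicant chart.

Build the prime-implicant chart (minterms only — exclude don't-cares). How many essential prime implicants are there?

12

size-2^0 implicants → 000101  001000(✓)  001011(✓)  001100(✓)  010010(✓)  010100(✓)  011000(✓)  011110  100010(✓)  100100(✓)  101011(✓)  101101  101110  110010(✓)  110011(✓)  110100(✓)  111000(✓)  111100(✓)  111111
size-2^1 implicants → -01011  -10010  -10100  -11000  0-1000  001-00  1-0010  1-0100  11-100  11001-  111-00
Unchecked terms (primes): -01011, -10010, -10100, -11000, 0-1000, 000101, 001-00, 011110, 1-0010, 1-0100, 101101, 101110, 11-100, 11001-, 111-00, 111111
Minterm coverage:
  m5 ⊆ 000101 [E]
  m8 ⊆ 0-1000,001-00
  m11 ⊆ -01011 [E]
  m12 ⊆ 001-00 [E]
  m18 ⊆ -10010 [E]
  m20 ⊆ -10100 [E]
  m24 ⊆ -11000,0-1000
  m30 ⊆ 011110 [E]
  m34 ⊆ 1-0010 [E]
  m36 ⊆ 1-0100 [E]
  m43 ⊆ -01011 [E]
  m45 ⊆ 101101 [E]
  m46 ⊆ 101110 [E]
  m50 ⊆ -10010,1-0010,11001-
  m51 ⊆ 11001- [E]
  m52 ⊆ -10100,1-0100,11-100
  m56 ⊆ -11000,111-00
  m60 ⊆ 11-100,111-00
  m63 ⊆ 111111 [E]
E = {-01011, -10010, -10100, 000101, 001-00, 011110, 1-0010, 1-0100, 101101, 101110, 11001-, 111111}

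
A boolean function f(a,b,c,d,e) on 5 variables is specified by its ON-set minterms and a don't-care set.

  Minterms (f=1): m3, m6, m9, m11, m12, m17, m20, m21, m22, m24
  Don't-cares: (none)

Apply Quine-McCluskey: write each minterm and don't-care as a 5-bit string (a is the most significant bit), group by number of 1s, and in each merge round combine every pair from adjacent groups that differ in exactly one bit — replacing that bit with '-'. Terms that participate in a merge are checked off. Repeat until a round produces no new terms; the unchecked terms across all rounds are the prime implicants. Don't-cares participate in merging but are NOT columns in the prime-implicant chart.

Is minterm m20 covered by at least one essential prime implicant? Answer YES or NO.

size-2^0 implicants → 00011(✓)  00110(✓)  01001(✓)  01011(✓)  01100  10001(✓)  10100(✓)  10101(✓)  10110(✓)  11000
size-2^1 implicants → -0110  0-011  010-1  10-01  101-0  1010-
Unchecked terms (primes): -0110, 0-011, 010-1, 01100, 10-01, 101-0, 1010-, 11000
Minterm coverage:
  m3 ⊆ 0-011 [E]
  m6 ⊆ -0110 [E]
  m9 ⊆ 010-1 [E]
  m11 ⊆ 0-011,010-1
  m12 ⊆ 01100 [E]
  m17 ⊆ 10-01 [E]
  m20 ⊆ 101-0,1010-
  m21 ⊆ 10-01,1010-
  m22 ⊆ -0110,101-0
  m24 ⊆ 11000 [E]
E = {-0110, 0-011, 010-1, 01100, 10-01, 11000}

NO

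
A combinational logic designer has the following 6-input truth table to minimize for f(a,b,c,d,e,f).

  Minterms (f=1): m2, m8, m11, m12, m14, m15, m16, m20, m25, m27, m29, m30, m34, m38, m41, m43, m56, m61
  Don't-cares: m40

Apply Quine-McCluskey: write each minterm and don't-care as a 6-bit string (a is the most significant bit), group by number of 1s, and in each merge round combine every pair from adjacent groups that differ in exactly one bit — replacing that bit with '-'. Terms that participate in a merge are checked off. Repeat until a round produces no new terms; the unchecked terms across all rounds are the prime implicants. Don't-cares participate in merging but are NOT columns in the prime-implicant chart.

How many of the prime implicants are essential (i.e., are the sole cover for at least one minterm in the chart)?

6

Round 0: 000010✓ 001000✓ 001011✓ 001100✓ 001110✓ 001111✓ 010000✓ 010100✓ 011001✓ 011011✓ 011101✓ 011110✓ 100010✓ 100110✓ 101000✓ 101001✓ 101011✓ 111000✓ 111101✓
Round 1: -00010 -01000 -01011 -11101 0-1011 0-1110 001-00 001-11 0011-0 00111- 010-00 011-01 0110-1 1-1000 100-10 1010-1 10100-
PIs = {-00010, -01000, -01011, -11101, 0-1011, 0-1110, 001-00, 001-11, 0011-0, 00111-, 010-00, 011-01, 0110-1, 1-1000, 100-10, 1010-1, 10100-}
Coverage chart:
  m2: -00010 ←essential
  m8: -01000,001-00
  m11: -01011,0-1011,001-11
  m12: 001-00,0011-0
  m14: 0-1110,0011-0,00111-
  m15: 001-11,00111-
  m16: 010-00 ←essential
  m20: 010-00 ←essential
  m25: 011-01,0110-1
  m27: 0-1011,0110-1
  m29: -11101,011-01
  m30: 0-1110 ←essential
  m34: -00010,100-10
  m38: 100-10 ←essential
  m41: 1010-1,10100-
  m43: -01011,1010-1
  m56: 1-1000 ←essential
  m61: -11101 ←essential
Essential: -00010, -11101, 0-1110, 010-00, 1-1000, 100-10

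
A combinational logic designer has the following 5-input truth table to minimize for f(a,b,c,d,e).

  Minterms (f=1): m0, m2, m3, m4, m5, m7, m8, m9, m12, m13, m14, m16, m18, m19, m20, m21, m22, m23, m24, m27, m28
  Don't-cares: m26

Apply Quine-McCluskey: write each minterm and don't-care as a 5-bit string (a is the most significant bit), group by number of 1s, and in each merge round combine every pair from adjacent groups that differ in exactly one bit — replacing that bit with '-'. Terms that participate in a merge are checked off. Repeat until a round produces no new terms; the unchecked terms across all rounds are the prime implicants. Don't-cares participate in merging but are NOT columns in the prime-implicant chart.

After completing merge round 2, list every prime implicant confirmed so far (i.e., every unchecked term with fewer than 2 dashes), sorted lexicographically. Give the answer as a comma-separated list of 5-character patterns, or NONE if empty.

011-0

[col 0] 00000*, 00010*, 00011*, 00100*, 00101*, 00111*, 01000*, 01001*, 01100*, 01101*, 01110*, 10000*, 10010*, 10011*, 10100*, 10101*, 10110*, 10111*, 11000*, 11010*, 11011*, 11100*
[col 1] -0000*, -0010*, -0011*, -0100*, -0101*, -0111*, -1000*, -1100*, 0-000*, 0-100*, 0-101*, 00-00*, 00-11*, 000-0*, 0001-*, 001-1*, 0010-*, 01-00*, 01-01*, 0100-*, 011-0, 0110-*, 1-000*, 1-010*, 1-011*, 1-100*, 10-00*, 10-10*, 10-11*, 100-0*, 1001-*, 101-0*, 101-1*, 1010-*, 1011-*, 11-00*, 110-0*, 1101-*
[col 2] --000*, --100*, -0-00*, -0-11, -00-0, -001-, -01-1, -010-, -1-00*, 0--00*, 0-10-, 01-0-, 1--00*, 1-0-0, 1-01-, 10--0, 10-1-, 101--
[col 3] ---00
Prime implicants: ---00, -0-11, -00-0, -001-, -01-1, -010-, 0-10-, 01-0-, 011-0, 1-0-0, 1-01-, 10--0, 10-1-, 101--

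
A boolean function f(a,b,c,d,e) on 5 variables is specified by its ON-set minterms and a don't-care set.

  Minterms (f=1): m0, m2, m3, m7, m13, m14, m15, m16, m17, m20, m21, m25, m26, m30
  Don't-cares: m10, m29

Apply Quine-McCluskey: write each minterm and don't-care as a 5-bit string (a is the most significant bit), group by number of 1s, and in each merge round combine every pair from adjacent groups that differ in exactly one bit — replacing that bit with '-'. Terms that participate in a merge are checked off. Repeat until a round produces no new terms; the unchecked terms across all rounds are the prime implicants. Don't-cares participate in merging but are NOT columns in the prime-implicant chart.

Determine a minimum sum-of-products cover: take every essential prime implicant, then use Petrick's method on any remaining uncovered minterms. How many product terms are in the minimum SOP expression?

[col 0] 00000*, 00010*, 00011*, 00111*, 01010*, 01101*, 01110*, 01111*, 10000*, 10001*, 10100*, 10101*, 11001*, 11010*, 11101*, 11110*
[col 1] -0000, -1010*, -1101, -1110*, 0-010, 0-111, 00-11, 000-0, 0001-, 01-10*, 011-1, 0111-, 1-001*, 1-101*, 10-00*, 10-01*, 1000-*, 1010-*, 11-01*, 11-10*
[col 2] -1-10, 1--01, 10-0-
Prime implicants: -0000, -1-10, -1101, 0-010, 0-111, 00-11, 000-0, 0001-, 011-1, 0111-, 1--01, 10-0-
PI chart (minterm → PIs covering it):
  0 | -0000,000-0
  2 | 0-010,000-0,0001-
  3 | 00-11,0001-
  7 | 0-111,00-11
  13 | -1101,011-1
  14 | -1-10,0111-
  15 | 0-111,011-1,0111-
  16 | -0000,10-0-
  17 | 1--01,10-0-
  20 | 10-0-  (sole → essential)
  21 | 1--01,10-0-
  25 | 1--01  (sole → essential)
  26 | -1-10  (sole → essential)
  30 | -1-10  (sole → essential)
Essential prime implicants: -1-10, 1--01, 10-0-
Petrick residual → 00-11, 000-0, 011-1
Minimum SOP uses 6 PIs: bde' + a'b'de + a'b'c'e' + a'bce + ad'e + ab'd'

6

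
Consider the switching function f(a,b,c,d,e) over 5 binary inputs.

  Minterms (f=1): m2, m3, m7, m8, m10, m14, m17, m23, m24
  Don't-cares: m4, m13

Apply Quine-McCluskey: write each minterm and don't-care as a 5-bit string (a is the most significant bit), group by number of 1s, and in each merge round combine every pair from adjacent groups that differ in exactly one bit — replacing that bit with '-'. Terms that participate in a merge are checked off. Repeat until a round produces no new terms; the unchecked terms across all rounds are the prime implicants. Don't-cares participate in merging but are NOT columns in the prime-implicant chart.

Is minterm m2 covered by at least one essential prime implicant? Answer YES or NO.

NO

size-2^0 implicants → 00010(✓)  00011(✓)  00100  00111(✓)  01000(✓)  01010(✓)  01101  01110(✓)  10001  10111(✓)  11000(✓)
size-2^1 implicants → -0111  -1000  0-010  00-11  0001-  01-10  010-0
Unchecked terms (primes): -0111, -1000, 0-010, 00-11, 0001-, 00100, 01-10, 010-0, 01101, 10001
Minterm coverage:
  m2 ⊆ 0-010,0001-
  m3 ⊆ 00-11,0001-
  m7 ⊆ -0111,00-11
  m8 ⊆ -1000,010-0
  m10 ⊆ 0-010,01-10,010-0
  m14 ⊆ 01-10 [E]
  m17 ⊆ 10001 [E]
  m23 ⊆ -0111 [E]
  m24 ⊆ -1000 [E]
E = {-0111, -1000, 01-10, 10001}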